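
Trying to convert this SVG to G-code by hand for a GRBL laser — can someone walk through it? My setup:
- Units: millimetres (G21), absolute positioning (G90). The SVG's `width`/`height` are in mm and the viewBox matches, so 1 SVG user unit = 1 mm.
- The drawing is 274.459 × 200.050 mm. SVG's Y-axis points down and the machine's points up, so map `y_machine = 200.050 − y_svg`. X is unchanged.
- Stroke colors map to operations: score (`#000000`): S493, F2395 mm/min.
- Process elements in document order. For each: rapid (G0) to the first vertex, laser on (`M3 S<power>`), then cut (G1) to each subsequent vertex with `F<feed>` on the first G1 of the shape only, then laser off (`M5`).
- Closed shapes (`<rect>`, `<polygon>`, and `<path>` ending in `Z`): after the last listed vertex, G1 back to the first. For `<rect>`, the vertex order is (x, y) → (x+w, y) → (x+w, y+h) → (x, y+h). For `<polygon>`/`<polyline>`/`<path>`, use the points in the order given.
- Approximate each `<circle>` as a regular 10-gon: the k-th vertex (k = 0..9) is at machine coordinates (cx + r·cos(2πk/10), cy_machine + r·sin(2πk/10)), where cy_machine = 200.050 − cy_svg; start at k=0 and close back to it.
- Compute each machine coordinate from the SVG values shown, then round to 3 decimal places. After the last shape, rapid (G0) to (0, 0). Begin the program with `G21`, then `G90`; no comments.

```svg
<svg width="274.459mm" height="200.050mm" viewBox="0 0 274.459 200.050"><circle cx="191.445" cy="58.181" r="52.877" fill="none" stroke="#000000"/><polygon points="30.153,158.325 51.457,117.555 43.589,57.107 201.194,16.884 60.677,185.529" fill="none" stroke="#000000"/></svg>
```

1 u = 1 mm; y_m = 200.050 − y.

[1] `<circle>` circle, #000000→score S493 F2395: (244.322,141.869) → (234.223,172.949) → (207.785,192.158) → (175.105,192.158) → (148.667,172.949) → (138.568,141.869) → (148.667,110.789) → (175.105,91.580) → (207.785,91.580) → (234.223,110.789) → (244.322,141.869) (closed)

[2] `<polygon>` closed polygon, #000000→score S493 F2395: (30.153,41.725) → (51.457,82.495) → (43.589,142.943) → (201.194,183.166) → (60.677,14.521) → (30.153,41.725) (closed)

G21
G90
G0 X244.322 Y141.869
M3 S493
G1 X234.223 Y172.949 F2395
G1 X207.785 Y192.158
G1 X175.105 Y192.158
G1 X148.667 Y172.949
G1 X138.568 Y141.869
G1 X148.667 Y110.789
G1 X175.105 Y91.580
G1 X207.785 Y91.580
G1 X234.223 Y110.789
G1 X244.322 Y141.869
M5
G0 X30.153 Y41.725
M3 S493
G1 X51.457 Y82.495 F2395
G1 X43.589 Y142.943
G1 X201.194 Y183.166
G1 X60.677 Y14.521
G1 X30.153 Y41.725
M5
G0 X0.000 Y0.000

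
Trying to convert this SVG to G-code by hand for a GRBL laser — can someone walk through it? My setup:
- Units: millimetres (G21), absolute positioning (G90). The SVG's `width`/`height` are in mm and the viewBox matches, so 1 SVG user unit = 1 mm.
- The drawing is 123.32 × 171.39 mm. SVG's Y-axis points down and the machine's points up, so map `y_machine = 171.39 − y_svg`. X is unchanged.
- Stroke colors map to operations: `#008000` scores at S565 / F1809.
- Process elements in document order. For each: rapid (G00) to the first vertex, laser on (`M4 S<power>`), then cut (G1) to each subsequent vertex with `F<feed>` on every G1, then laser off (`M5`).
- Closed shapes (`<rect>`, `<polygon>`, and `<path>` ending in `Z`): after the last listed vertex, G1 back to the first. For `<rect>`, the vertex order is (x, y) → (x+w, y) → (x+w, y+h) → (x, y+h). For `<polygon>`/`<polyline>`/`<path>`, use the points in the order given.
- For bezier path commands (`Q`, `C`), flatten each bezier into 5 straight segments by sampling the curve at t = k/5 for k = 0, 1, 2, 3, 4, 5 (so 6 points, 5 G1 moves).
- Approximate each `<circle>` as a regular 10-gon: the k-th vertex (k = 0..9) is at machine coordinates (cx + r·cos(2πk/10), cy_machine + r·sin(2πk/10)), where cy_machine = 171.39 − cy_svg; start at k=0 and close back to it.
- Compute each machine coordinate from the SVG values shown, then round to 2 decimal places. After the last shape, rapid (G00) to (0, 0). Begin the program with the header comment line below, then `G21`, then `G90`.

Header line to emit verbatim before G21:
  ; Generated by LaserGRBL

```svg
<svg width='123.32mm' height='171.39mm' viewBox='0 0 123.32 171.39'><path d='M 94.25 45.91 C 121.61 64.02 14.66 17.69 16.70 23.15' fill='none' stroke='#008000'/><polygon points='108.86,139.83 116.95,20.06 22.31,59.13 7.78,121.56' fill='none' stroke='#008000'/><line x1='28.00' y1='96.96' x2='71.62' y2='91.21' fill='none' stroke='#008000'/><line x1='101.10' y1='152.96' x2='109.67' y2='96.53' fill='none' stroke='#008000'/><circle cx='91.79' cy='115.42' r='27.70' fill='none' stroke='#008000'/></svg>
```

1 u = 1 mm; y_m = 171.39 − y.

[1] `<path>` cubic bezier, #008000→score S565 F1809: (94.25,125.48) → (96.50,121.42) → (78.18,127.24) → (51.00,137.37) → (26.61,146.23) → (16.70,148.24)

[2] `<polygon>` closed polygon, #008000→score S565 F1809: (108.86,31.56) → (116.95,151.33) → (22.31,112.26) → (7.78,49.83) → (108.86,31.56) (closed)

[3] `<line>` line segment, #008000→score S565 F1809: (28.00,74.43) → (71.62,80.18)

[4] `<line>` line segment, #008000→score S565 F1809: (101.10,18.43) → (109.67,74.86)

[5] `<circle>` circle, #008000→score S565 F1809: (119.49,55.97) → (114.20,72.25) → (100.35,82.31) → (83.23,82.31) → (69.38,72.25) → (64.09,55.97) → (69.38,39.69) → (83.23,29.63) → (100.35,29.63) → (114.20,39.69) → (119.49,55.97) (closed)

; Generated by LaserGRBL
G21
G90
G00 X94.25 Y125.48
M4 S565
G1 X96.50 Y121.42 F1809
G1 X78.18 Y127.24 F1809
G1 X51.00 Y137.37 F1809
G1 X26.61 Y146.23 F1809
G1 X16.70 Y148.24 F1809
M5
G00 X108.86 Y31.56
M4 S565
G1 X116.95 Y151.33 F1809
G1 X22.31 Y112.26 F1809
G1 X7.78 Y49.83 F1809
G1 X108.86 Y31.56 F1809
M5
G00 X28.00 Y74.43
M4 S565
G1 X71.62 Y80.18 F1809
M5
G00 X101.10 Y18.43
M4 S565
G1 X109.67 Y74.86 F1809
M5
G00 X119.49 Y55.97
M4 S565
G1 X114.20 Y72.25 F1809
G1 X100.35 Y82.31 F1809
G1 X83.23 Y82.31 F1809
G1 X69.38 Y72.25 F1809
G1 X64.09 Y55.97 F1809
G1 X69.38 Y39.69 F1809
G1 X83.23 Y29.63 F1809
G1 X100.35 Y29.63 F1809
G1 X114.20 Y39.69 F1809
G1 X119.49 Y55.97 F1809
M5
G00 X0.00 Y0.00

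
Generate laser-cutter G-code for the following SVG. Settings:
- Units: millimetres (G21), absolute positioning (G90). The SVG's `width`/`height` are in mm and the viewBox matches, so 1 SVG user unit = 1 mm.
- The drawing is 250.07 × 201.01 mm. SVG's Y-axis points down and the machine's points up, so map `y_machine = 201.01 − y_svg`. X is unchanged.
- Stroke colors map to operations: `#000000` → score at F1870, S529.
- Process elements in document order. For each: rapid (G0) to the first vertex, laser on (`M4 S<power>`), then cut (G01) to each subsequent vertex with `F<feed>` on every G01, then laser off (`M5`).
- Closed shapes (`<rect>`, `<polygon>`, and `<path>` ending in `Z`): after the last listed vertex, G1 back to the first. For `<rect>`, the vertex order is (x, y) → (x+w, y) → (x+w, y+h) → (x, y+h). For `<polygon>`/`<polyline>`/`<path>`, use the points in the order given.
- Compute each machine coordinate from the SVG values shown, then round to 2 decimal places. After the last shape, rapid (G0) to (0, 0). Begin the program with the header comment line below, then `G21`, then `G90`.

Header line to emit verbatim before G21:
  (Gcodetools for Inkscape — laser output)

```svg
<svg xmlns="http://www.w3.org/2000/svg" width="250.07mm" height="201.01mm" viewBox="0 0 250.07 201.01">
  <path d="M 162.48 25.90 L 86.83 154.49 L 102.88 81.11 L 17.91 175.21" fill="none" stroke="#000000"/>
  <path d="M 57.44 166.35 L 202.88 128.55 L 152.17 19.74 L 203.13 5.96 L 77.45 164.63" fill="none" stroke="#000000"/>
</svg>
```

(Gcodetools for Inkscape — laser output)
G21
G90
G0 X162.48 Y175.11
M4 S529
G01 X86.83 Y46.52 F1870
G01 X102.88 Y119.90 F1870
G01 X17.91 Y25.80 F1870
M5
G0 X57.44 Y34.66
M4 S529
G01 X202.88 Y72.46 F1870
G01 X152.17 Y181.27 F1870
G01 X203.13 Y195.05 F1870
G01 X77.45 Y36.38 F1870
M5
G0 X0.00 Y0.00

viewBox `0 0 250.07 201.01` with mm width/height → 1 unit = 1 mm. Flip: y_m = 201.01 − y_svg.

**Shape 1** — `<path>` open polyline, stroke `#000000` → score (S529, F1870). Machine vertices: (162.48,175.11) → (86.83,46.52) → (102.88,119.90) → (17.91,25.80). Open path.

**Shape 2** — `<path>` open polyline, stroke `#000000` → score (S529, F1870). Machine vertices: (57.44,34.66) → (202.88,72.46) → (152.17,181.27) → (203.13,195.05) → (77.45,36.38). Open path.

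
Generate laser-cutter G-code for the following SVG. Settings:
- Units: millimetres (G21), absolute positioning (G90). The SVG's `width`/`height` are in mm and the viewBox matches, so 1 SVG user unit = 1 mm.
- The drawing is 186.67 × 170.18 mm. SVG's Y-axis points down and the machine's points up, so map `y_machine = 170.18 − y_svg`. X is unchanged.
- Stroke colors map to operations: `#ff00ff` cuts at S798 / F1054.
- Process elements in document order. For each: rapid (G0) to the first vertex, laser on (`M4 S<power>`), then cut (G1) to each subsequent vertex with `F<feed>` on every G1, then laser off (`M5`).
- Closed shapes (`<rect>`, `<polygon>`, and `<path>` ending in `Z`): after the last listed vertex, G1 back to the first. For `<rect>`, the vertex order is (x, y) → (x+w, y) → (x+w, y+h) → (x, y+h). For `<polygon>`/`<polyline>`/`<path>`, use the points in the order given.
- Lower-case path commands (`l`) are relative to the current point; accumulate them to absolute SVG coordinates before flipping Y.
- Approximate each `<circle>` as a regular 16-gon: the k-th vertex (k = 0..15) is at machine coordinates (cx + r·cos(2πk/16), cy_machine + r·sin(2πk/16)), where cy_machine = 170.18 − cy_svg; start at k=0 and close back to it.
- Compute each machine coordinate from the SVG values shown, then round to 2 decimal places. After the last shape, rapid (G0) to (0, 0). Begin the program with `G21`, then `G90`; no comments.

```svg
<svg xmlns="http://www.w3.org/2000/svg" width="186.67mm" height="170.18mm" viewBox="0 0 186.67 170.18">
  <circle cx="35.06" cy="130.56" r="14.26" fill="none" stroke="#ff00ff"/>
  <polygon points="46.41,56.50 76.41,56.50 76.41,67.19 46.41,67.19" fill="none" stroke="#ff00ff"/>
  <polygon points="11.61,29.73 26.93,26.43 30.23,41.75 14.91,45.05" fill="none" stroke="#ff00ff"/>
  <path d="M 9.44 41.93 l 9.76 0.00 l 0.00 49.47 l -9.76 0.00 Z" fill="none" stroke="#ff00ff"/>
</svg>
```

viewBox `0 0 186.67 170.18` with mm width/height → 1 unit = 1 mm. Flip: y_m = 170.18 − y_svg.

**Shape 1** — `<circle>` circle, stroke `#ff00ff` → cut (S798, F1054). Machine vertices: (49.32,39.62) → (48.23,45.08) → (45.14,49.70) → (40.52,52.79) → (35.06,53.88) → (29.60,52.79) → (24.98,49.70) → (21.89,45.08) → (20.80,39.62) → (21.89,34.16) → (24.98,29.54) → (29.60,26.45) → (35.06,25.36) → (40.52,26.45) → (45.14,29.54) → (48.23,34.16) → (49.32,39.62). Closed: final G1 returns to the first vertex.

**Shape 2** — `<polygon>` rectangle, stroke `#ff00ff` → cut (S798, F1054). Machine vertices: (46.41,113.68) → (76.41,113.68) → (76.41,102.99) → (46.41,102.99) → (46.41,113.68). Closed: final G1 returns to the first vertex.

**Shape 3** — `<polygon>` regular polygon, stroke `#ff00ff` → cut (S798, F1054). Machine vertices: (11.61,140.45) → (26.93,143.75) → (30.23,128.43) → (14.91,125.13) → (11.61,140.45). Closed: final G1 returns to the first vertex.

**Shape 4** — `<path>` rectangle, stroke `#ff00ff` → cut (S798, F1054). Machine vertices: (9.44,128.25) → (19.20,128.25) → (19.20,78.78) → (9.44,78.78) → (9.44,128.25). Closed: final G1 returns to the first vertex.

G21
G90
G0 X49.32 Y39.62
M4 S798
G1 X48.23 Y45.08 F1054
G1 X45.14 Y49.70 F1054
G1 X40.52 Y52.79 F1054
G1 X35.06 Y53.88 F1054
G1 X29.60 Y52.79 F1054
G1 X24.98 Y49.70 F1054
G1 X21.89 Y45.08 F1054
G1 X20.80 Y39.62 F1054
G1 X21.89 Y34.16 F1054
G1 X24.98 Y29.54 F1054
G1 X29.60 Y26.45 F1054
G1 X35.06 Y25.36 F1054
G1 X40.52 Y26.45 F1054
G1 X45.14 Y29.54 F1054
G1 X48.23 Y34.16 F1054
G1 X49.32 Y39.62 F1054
M5
G0 X46.41 Y113.68
M4 S798
G1 X76.41 Y113.68 F1054
G1 X76.41 Y102.99 F1054
G1 X46.41 Y102.99 F1054
G1 X46.41 Y113.68 F1054
M5
G0 X11.61 Y140.45
M4 S798
G1 X26.93 Y143.75 F1054
G1 X30.23 Y128.43 F1054
G1 X14.91 Y125.13 F1054
G1 X11.61 Y140.45 F1054
M5
G0 X9.44 Y128.25
M4 S798
G1 X19.20 Y128.25 F1054
G1 X19.20 Y78.78 F1054
G1 X9.44 Y78.78 F1054
G1 X9.44 Y128.25 F1054
M5
G0 X0.00 Y0.00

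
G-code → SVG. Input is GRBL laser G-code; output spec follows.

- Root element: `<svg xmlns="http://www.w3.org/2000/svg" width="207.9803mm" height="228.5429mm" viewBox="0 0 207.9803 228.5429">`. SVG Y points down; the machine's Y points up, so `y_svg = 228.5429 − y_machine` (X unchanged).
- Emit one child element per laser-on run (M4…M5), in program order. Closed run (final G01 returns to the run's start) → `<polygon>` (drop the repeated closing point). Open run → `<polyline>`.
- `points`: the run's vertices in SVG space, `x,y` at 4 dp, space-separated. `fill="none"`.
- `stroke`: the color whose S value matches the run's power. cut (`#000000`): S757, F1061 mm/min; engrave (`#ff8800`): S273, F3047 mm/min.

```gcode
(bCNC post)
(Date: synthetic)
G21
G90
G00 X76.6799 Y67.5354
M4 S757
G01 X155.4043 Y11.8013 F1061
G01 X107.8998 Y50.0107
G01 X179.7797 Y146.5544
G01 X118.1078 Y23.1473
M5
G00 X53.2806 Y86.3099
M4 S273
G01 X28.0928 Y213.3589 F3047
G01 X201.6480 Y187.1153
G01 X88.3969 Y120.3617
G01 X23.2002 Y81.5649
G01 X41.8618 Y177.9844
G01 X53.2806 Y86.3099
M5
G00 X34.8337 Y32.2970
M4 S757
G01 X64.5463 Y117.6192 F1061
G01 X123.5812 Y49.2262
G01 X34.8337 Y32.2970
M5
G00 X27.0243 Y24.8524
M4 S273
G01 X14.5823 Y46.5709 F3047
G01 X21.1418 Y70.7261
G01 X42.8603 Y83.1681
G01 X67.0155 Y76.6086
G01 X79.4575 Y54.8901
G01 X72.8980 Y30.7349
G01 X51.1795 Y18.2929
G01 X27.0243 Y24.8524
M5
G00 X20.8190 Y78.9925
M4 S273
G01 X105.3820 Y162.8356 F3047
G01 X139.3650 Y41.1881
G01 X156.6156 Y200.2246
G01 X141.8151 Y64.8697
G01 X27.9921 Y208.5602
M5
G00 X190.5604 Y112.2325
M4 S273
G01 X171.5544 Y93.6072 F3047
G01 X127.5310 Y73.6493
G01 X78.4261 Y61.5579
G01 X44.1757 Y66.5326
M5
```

Each laser-on run becomes one SVG element. Flip Y back into SVG space with y_svg = 228.5429 − y_machine.

Run 1: S757 ⇒ cut layer `#000000`. The run is open, so emit a `<polyline>` with points (Y-flipped): 76.6799,161.0075 155.4043,216.7416 107.8998,178.5322 179.7797,81.9885 118.1078,205.3956.

Run 2: the run's S273 means `#ff8800` (engrave). The run returns to its start, so emit a `<polygon>` with points (Y-flipped): 53.2806,142.2330 28.0928,15.1840 201.6480,41.4276 88.3969,108.1812 23.2002,146.9780 41.8618,50.5585.

Run 3: S757 ⇒ cut layer `#000000`. The run returns to its start, so emit a `<polygon>` with points (Y-flipped): 34.8337,196.2459 64.5463,110.9237 123.5812,179.3167.

Run 4: the run's S273 means `#ff8800` (engrave). The run returns to its start, so emit a `<polygon>` with points (Y-flipped): 27.0243,203.6905 14.5823,181.9720 21.1418,157.8168 42.8603,145.3748 67.0155,151.9343 79.4575,173.6528 72.8980,197.8080 51.1795,210.2500.

Run 5: S273 ⇒ engrave layer `#ff8800`. The run is open, so emit a `<polyline>` with points (Y-flipped): 20.8190,149.5504 105.3820,65.7073 139.3650,187.3548 156.6156,28.3183 141.8151,163.6732 27.9921,19.9827.

Run 6: the run's S273 means `#ff8800` (engrave). The run is open, so emit a `<polyline>` with points (Y-flipped): 190.5604,116.3104 171.5544,134.9357 127.5310,154.8936 78.4261,166.9850 44.1757,162.0103.

<svg xmlns="http://www.w3.org/2000/svg" width="207.9803mm" height="228.5429mm" viewBox="0 0 207.9803 228.5429">
  <polyline points="76.6799,161.0075 155.4043,216.7416 107.8998,178.5322 179.7797,81.9885 118.1078,205.3956" fill="none" stroke="#000000"/>
  <polygon points="53.2806,142.2330 28.0928,15.1840 201.6480,41.4276 88.3969,108.1812 23.2002,146.9780 41.8618,50.5585" fill="none" stroke="#ff8800"/>
  <polygon points="34.8337,196.2459 64.5463,110.9237 123.5812,179.3167" fill="none" stroke="#000000"/>
  <polygon points="27.0243,203.6905 14.5823,181.9720 21.1418,157.8168 42.8603,145.3748 67.0155,151.9343 79.4575,173.6528 72.8980,197.8080 51.1795,210.2500" fill="none" stroke="#ff8800"/>
  <polyline points="20.8190,149.5504 105.3820,65.7073 139.3650,187.3548 156.6156,28.3183 141.8151,163.6732 27.9921,19.9827" fill="none" stroke="#ff8800"/>
  <polyline points="190.5604,116.3104 171.5544,134.9357 127.5310,154.8936 78.4261,166.9850 44.1757,162.0103" fill="none" stroke="#ff8800"/>
</svg>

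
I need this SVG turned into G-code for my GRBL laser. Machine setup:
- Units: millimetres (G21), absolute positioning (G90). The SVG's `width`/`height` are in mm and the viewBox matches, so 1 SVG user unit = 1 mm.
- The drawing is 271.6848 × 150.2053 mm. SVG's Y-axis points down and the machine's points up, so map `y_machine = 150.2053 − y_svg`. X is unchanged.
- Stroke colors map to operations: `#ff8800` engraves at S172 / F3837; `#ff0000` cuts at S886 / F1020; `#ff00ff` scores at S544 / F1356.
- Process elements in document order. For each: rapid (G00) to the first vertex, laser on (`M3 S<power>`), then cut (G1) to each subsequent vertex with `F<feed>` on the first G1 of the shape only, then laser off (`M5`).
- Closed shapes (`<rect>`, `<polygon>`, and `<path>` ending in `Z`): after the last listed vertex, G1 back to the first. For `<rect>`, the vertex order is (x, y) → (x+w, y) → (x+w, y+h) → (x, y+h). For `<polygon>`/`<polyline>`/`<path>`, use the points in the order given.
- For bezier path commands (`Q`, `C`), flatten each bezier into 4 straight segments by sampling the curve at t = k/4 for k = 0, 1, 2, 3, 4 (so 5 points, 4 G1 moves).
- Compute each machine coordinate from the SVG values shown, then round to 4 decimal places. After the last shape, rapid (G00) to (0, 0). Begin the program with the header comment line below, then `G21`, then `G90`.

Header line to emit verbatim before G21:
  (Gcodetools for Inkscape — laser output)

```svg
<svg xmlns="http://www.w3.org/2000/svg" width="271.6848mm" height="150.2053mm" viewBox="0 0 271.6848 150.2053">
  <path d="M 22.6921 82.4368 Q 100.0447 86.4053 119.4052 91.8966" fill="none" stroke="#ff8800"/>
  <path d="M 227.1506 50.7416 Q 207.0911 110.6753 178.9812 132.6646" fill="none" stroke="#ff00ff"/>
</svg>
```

Since the viewBox matches the mm dimensions, user units are millimetres directly. The only transform is the Y-flip y_m = 150.2053 − y_svg.

Shape 1 is a quadratic bezier drawn with `<path>`. Its stroke #ff8800 means engrave at S172, F3837. After flipping Y the toolpath is (22.6921,67.7685) → (57.7439,65.6891) → (85.5467,63.4193) → (106.1004,60.9592) → (119.4052,58.3087).

Shape 2 is a quadratic bezier drawn with `<path>`. Its stroke #ff00ff means score at S544, F1356. After flipping Y the toolpath is (227.1506,99.4637) → (216.6177,71.8684) → (205.0785,49.0161) → (192.5330,30.9069) → (178.9812,17.5407).

(Gcodetools for Inkscape — laser output)
G21
G90
G00 X22.6921 Y67.7685
M3 S172
G1 X57.7439 Y65.6891 F3837
G1 X85.5467 Y63.4193
G1 X106.1004 Y60.9592
G1 X119.4052 Y58.3087
M5
G00 X227.1506 Y99.4637
M3 S544
G1 X216.6177 Y71.8684 F1356
G1 X205.0785 Y49.0161
G1 X192.5330 Y30.9069
G1 X178.9812 Y17.5407
M5
G00 X0.0000 Y0.0000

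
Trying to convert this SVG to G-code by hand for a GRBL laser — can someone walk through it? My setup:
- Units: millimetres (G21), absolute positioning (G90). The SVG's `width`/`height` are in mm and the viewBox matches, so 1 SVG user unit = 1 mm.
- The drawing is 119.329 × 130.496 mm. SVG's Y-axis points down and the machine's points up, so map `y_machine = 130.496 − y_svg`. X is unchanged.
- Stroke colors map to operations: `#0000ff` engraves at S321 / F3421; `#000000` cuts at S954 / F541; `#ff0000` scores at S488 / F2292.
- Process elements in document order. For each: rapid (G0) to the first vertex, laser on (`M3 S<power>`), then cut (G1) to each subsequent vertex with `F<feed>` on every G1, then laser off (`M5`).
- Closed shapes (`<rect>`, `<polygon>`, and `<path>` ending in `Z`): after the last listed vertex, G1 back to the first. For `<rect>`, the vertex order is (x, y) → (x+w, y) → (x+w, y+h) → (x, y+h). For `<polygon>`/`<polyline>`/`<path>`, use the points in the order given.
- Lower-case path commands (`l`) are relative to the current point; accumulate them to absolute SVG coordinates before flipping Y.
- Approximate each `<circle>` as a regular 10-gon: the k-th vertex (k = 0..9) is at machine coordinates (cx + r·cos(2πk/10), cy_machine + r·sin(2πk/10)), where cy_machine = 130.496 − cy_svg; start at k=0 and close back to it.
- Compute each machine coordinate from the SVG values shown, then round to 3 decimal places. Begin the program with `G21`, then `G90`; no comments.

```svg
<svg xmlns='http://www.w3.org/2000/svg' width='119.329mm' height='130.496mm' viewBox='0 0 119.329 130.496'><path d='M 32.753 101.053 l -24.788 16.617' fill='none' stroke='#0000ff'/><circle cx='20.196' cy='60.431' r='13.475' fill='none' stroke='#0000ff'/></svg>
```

G21
G90
G0 X32.753 Y29.443
M3 S321
G1 X7.965 Y12.826 F3421
M5
G0 X33.671 Y70.065
M3 S321
G1 X31.098 Y77.985 F3421
G1 X24.360 Y82.880 F3421
G1 X16.032 Y82.880 F3421
G1 X9.294 Y77.985 F3421
G1 X6.721 Y70.065 F3421
G1 X9.294 Y62.145 F3421
G1 X16.032 Y57.250 F3421
G1 X24.360 Y57.250 F3421
G1 X31.098 Y62.145 F3421
G1 X33.671 Y70.065 F3421
M5

viewBox `0 0 119.329 130.496` with mm width/height → 1 unit = 1 mm. Flip: y_m = 130.496 − y_svg.

**Shape 1** — `<path>` line segment, stroke `#0000ff` → engrave (S321, F3421). Machine vertices: (32.753,29.443) → (7.965,12.826). Open path.

**Shape 2** — `<circle>` circle, stroke `#0000ff` → engrave (S321, F3421). Machine vertices: (33.671,70.065) → (31.098,77.985) → (24.360,82.880) → (16.032,82.880) → (9.294,77.985) → (6.721,70.065) → (9.294,62.145) → (16.032,57.250) → (24.360,57.250) → (31.098,62.145) → (33.671,70.065). Closed: final G1 returns to the first vertex.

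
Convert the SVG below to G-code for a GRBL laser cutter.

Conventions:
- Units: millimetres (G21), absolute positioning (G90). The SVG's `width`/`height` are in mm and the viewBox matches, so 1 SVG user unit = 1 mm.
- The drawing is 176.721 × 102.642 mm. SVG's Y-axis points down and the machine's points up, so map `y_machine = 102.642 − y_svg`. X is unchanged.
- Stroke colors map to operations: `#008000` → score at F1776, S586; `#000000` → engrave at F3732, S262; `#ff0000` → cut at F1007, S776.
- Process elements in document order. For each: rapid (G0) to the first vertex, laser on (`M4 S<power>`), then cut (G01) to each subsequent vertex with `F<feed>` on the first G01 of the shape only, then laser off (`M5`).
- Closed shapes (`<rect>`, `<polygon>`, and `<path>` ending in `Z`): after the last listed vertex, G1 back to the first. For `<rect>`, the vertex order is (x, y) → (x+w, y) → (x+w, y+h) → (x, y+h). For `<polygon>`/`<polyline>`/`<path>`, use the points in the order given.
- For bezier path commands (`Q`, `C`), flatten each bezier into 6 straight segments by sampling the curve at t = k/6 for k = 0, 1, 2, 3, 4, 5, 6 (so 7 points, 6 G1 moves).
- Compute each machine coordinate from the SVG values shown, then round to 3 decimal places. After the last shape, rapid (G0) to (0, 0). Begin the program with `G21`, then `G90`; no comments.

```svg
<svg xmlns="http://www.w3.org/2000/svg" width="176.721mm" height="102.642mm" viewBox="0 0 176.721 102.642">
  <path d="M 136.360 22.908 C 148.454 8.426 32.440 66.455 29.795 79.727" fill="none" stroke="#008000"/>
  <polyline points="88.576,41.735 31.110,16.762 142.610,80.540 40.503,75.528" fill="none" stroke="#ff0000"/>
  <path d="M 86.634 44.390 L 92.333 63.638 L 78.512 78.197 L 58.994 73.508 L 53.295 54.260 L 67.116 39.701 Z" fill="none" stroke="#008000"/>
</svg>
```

Since the viewBox matches the mm dimensions, user units are millimetres directly. The only transform is the Y-flip y_m = 102.642 − y_svg.

Shape 1 is a cubic bezier drawn with `<path>`. Its stroke #008000 means score at S586, F1776. After flipping Y the toolpath is (136.360,79.734) → (132.849,81.475) → (114.695,74.389) → (88.605,61.732) → (61.286,46.763) → (39.447,32.738) → (29.795,22.915).

Shape 2 is a open polyline drawn with `<polyline>`. Its stroke #ff0000 means cut at S776, F1007. After flipping Y the toolpath is (88.576,60.907) → (31.110,85.880) → (142.610,22.102) → (40.503,27.114).

Shape 3 is a regular polygon drawn with `<path>`. Its stroke #008000 means score at S586, F1776. After flipping Y the toolpath is (86.634,58.252) → (92.333,39.004) → (78.512,24.445) → (58.994,29.134) → (53.295,48.382) → (67.116,62.941) → (86.634,58.252), returning to the start.

G21
G90
G0 X136.360 Y79.734
M4 S586
G01 X132.849 Y81.475 F1776
G01 X114.695 Y74.389
G01 X88.605 Y61.732
G01 X61.286 Y46.763
G01 X39.447 Y32.738
G01 X29.795 Y22.915
M5
G0 X88.576 Y60.907
M4 S776
G01 X31.110 Y85.880 F1007
G01 X142.610 Y22.102
G01 X40.503 Y27.114
M5
G0 X86.634 Y58.252
M4 S586
G01 X92.333 Y39.004 F1776
G01 X78.512 Y24.445
G01 X58.994 Y29.134
G01 X53.295 Y48.382
G01 X67.116 Y62.941
G01 X86.634 Y58.252
M5
G0 X0.000 Y0.000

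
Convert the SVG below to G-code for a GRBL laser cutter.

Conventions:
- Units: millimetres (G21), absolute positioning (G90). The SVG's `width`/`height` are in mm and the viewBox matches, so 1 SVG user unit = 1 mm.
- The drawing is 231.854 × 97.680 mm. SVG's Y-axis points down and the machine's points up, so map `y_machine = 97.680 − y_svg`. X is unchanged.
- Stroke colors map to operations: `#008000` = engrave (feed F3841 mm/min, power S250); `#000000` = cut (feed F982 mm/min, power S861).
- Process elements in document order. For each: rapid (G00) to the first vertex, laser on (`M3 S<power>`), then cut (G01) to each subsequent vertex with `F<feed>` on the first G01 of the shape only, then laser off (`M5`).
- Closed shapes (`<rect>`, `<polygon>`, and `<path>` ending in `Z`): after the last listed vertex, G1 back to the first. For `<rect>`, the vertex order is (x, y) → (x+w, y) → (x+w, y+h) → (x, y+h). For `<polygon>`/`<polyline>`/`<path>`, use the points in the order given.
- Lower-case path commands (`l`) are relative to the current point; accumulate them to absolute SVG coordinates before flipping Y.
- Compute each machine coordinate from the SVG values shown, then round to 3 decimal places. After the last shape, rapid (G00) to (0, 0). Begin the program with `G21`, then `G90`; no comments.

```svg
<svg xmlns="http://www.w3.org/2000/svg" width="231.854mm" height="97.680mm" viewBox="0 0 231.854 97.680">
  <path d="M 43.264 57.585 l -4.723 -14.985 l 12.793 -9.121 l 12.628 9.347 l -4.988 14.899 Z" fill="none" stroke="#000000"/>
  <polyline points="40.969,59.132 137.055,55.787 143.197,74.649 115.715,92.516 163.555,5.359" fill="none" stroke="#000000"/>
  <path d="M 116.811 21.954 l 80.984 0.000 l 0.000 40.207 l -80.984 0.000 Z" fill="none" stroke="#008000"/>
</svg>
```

viewBox `0 0 231.854 97.680` with mm width/height → 1 unit = 1 mm. Flip: y_m = 97.680 − y_svg.

**Shape 1** — `<path>` regular polygon, stroke `#000000` → cut (S861, F982). Machine vertices: (43.264,40.095) → (38.541,55.080) → (51.334,64.201) → (63.962,54.854) → (58.974,39.955) → (43.264,40.095). Closed: final G1 returns to the first vertex.

**Shape 2** — `<polyline>` open polyline, stroke `#000000` → cut (S861, F982). Machine vertices: (40.969,38.548) → (137.055,41.893) → (143.197,23.031) → (115.715,5.164) → (163.555,92.321). Open path.

**Shape 3** — `<path>` rectangle, stroke `#008000` → engrave (S250, F3841). Machine vertices: (116.811,75.726) → (197.795,75.726) → (197.795,35.519) → (116.811,35.519) → (116.811,75.726). Closed: final G1 returns to the first vertex.

G21
G90
G00 X43.264 Y40.095
M3 S861
G01 X38.541 Y55.080 F982
G01 X51.334 Y64.201
G01 X63.962 Y54.854
G01 X58.974 Y39.955
G01 X43.264 Y40.095
M5
G00 X40.969 Y38.548
M3 S861
G01 X137.055 Y41.893 F982
G01 X143.197 Y23.031
G01 X115.715 Y5.164
G01 X163.555 Y92.321
M5
G00 X116.811 Y75.726
M3 S250
G01 X197.795 Y75.726 F3841
G01 X197.795 Y35.519
G01 X116.811 Y35.519
G01 X116.811 Y75.726
M5
G00 X0.000 Y0.000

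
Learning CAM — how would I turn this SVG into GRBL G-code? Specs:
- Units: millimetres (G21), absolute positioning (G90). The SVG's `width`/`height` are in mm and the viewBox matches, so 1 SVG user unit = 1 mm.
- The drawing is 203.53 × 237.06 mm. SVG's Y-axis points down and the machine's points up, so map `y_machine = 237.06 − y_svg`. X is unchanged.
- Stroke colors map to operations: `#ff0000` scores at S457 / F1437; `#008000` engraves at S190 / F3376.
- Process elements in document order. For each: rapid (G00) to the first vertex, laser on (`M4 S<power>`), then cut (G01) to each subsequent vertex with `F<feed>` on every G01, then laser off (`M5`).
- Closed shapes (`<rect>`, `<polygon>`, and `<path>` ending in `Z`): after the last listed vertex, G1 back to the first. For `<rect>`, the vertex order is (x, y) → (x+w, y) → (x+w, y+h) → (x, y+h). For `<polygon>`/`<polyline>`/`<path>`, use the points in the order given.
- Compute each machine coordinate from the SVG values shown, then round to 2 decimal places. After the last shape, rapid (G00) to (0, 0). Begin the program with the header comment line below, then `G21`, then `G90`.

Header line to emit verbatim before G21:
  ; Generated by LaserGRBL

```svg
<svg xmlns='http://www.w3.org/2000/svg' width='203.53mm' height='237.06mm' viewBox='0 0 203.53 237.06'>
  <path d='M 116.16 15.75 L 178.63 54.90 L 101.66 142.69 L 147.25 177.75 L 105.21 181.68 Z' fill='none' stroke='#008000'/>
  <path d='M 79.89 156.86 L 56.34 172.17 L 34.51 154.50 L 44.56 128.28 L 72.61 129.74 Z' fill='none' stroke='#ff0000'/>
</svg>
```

viewBox `0 0 203.53 237.06` with mm width/height → 1 unit = 1 mm. Flip: y_m = 237.06 − y_svg.

**Shape 1** — `<path>` closed polygon, stroke `#008000` → engrave (S190, F3376). Machine vertices: (116.16,221.31) → (178.63,182.16) → (101.66,94.37) → (147.25,59.31) → (105.21,55.38) → (116.16,221.31). Closed: final G1 returns to the first vertex.

**Shape 2** — `<path>` regular polygon, stroke `#ff0000` → score (S457, F1437). Machine vertices: (79.89,80.20) → (56.34,64.89) → (34.51,82.56) → (44.56,108.78) → (72.61,107.32) → (79.89,80.20). Closed: final G1 returns to the first vertex.

; Generated by LaserGRBL
G21
G90
G00 X116.16 Y221.31
M4 S190
G01 X178.63 Y182.16 F3376
G01 X101.66 Y94.37 F3376
G01 X147.25 Y59.31 F3376
G01 X105.21 Y55.38 F3376
G01 X116.16 Y221.31 F3376
M5
G00 X79.89 Y80.20
M4 S457
G01 X56.34 Y64.89 F1437
G01 X34.51 Y82.56 F1437
G01 X44.56 Y108.78 F1437
G01 X72.61 Y107.32 F1437
G01 X79.89 Y80.20 F1437
M5
G00 X0.00 Y0.00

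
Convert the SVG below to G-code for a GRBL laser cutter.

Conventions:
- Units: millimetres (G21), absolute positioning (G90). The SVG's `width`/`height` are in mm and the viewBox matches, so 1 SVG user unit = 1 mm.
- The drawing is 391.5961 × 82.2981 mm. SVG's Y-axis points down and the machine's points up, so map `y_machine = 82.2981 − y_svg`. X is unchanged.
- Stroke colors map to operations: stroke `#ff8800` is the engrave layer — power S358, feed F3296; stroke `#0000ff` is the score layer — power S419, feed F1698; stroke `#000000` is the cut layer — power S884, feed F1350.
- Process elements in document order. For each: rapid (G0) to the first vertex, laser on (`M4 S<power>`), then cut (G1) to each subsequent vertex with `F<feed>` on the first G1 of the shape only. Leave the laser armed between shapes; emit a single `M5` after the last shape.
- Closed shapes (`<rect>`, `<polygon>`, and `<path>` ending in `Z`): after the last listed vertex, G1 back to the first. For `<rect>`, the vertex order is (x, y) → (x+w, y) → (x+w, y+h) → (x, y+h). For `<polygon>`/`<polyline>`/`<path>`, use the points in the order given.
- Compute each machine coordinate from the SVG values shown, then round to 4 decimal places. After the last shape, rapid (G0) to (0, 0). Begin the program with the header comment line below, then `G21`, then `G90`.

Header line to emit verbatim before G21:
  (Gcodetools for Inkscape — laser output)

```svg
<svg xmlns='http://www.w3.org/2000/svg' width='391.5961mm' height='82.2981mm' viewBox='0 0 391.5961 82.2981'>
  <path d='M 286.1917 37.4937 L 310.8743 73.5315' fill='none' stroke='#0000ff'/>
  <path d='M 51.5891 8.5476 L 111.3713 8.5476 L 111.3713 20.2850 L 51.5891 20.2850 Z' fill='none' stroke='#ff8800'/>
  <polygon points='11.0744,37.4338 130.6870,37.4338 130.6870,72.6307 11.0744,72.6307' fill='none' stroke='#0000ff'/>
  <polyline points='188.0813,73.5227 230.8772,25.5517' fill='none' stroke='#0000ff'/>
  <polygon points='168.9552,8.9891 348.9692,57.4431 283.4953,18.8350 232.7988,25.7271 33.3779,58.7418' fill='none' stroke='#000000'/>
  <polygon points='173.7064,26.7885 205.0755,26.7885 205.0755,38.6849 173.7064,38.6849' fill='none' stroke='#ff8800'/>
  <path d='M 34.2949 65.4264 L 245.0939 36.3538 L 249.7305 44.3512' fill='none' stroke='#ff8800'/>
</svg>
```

Since the viewBox matches the mm dimensions, user units are millimetres directly. The only transform is the Y-flip y_m = 82.2981 − y_svg.

Shape 1 is a line segment drawn with `<path>`. Its stroke #0000ff means score at S419, F1698. After flipping Y the toolpath is (286.1917,44.8044) → (310.8743,8.7666).

Shape 2 is a rectangle drawn with `<path>`. Its stroke #ff8800 means engrave at S358, F3296. After flipping Y the toolpath is (51.5891,73.7505) → (111.3713,73.7505) → (111.3713,62.0131) → (51.5891,62.0131) → (51.5891,73.7505), returning to the start.

Shape 3 is a rectangle drawn with `<polygon>`. Its stroke #0000ff means score at S419, F1698. After flipping Y the toolpath is (11.0744,44.8643) → (130.6870,44.8643) → (130.6870,9.6674) → (11.0744,9.6674) → (11.0744,44.8643), returning to the start.

Shape 4 is a line segment drawn with `<polyline>`. Its stroke #0000ff means score at S419, F1698. After flipping Y the toolpath is (188.0813,8.7754) → (230.8772,56.7464).

Shape 5 is a closed polygon drawn with `<polygon>`. Its stroke #000000 means cut at S884, F1350. After flipping Y the toolpath is (168.9552,73.3090) → (348.9692,24.8550) → (283.4953,63.4631) → (232.7988,56.5710) → (33.3779,23.5563) → (168.9552,73.3090), returning to the start.

Shape 6 is a rectangle drawn with `<polygon>`. Its stroke #ff8800 means engrave at S358, F3296. After flipping Y the toolpath is (173.7064,55.5096) → (205.0755,55.5096) → (205.0755,43.6132) → (173.7064,43.6132) → (173.7064,55.5096), returning to the start.

Shape 7 is a open polyline drawn with `<path>`. Its stroke #ff8800 means engrave at S358, F3296. After flipping Y the toolpath is (34.2949,16.8717) → (245.0939,45.9443) → (249.7305,37.9469).

(Gcodetools for Inkscape — laser output)
G21
G90
G0 X286.1917 Y44.8044
M4 S419
G1 X310.8743 Y8.7666 F1698
G0 X51.5891 Y73.7505
M4 S358
G1 X111.3713 Y73.7505 F3296
G1 X111.3713 Y62.0131
G1 X51.5891 Y62.0131
G1 X51.5891 Y73.7505
G0 X11.0744 Y44.8643
M4 S419
G1 X130.6870 Y44.8643 F1698
G1 X130.6870 Y9.6674
G1 X11.0744 Y9.6674
G1 X11.0744 Y44.8643
G0 X188.0813 Y8.7754
M4 S419
G1 X230.8772 Y56.7464 F1698
G0 X168.9552 Y73.3090
M4 S884
G1 X348.9692 Y24.8550 F1350
G1 X283.4953 Y63.4631
G1 X232.7988 Y56.5710
G1 X33.3779 Y23.5563
G1 X168.9552 Y73.3090
G0 X173.7064 Y55.5096
M4 S358
G1 X205.0755 Y55.5096 F3296
G1 X205.0755 Y43.6132
G1 X173.7064 Y43.6132
G1 X173.7064 Y55.5096
G0 X34.2949 Y16.8717
M4 S358
G1 X245.0939 Y45.9443 F3296
G1 X249.7305 Y37.9469
M5
G0 X0.0000 Y0.0000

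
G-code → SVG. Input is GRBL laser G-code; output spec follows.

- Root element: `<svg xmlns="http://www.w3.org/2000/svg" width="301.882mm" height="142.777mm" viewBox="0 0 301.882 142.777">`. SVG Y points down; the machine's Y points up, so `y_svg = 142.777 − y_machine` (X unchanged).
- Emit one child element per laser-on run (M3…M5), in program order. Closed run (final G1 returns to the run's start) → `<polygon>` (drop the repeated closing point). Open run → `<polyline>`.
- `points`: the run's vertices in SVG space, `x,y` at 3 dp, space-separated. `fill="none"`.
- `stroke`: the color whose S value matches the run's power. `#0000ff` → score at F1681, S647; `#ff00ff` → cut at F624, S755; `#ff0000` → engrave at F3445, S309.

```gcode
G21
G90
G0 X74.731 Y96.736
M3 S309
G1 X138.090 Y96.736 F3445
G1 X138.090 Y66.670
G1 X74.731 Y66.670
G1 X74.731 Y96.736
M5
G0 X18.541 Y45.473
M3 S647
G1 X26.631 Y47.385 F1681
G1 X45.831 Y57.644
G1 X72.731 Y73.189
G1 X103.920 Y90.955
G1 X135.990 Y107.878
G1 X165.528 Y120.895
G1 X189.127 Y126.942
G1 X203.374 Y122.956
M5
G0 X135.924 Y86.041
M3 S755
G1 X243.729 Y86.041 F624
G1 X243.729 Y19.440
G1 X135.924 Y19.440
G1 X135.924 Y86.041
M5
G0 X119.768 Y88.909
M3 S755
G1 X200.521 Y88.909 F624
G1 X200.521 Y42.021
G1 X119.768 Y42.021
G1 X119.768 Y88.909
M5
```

<svg xmlns="http://www.w3.org/2000/svg" width="301.882mm" height="142.777mm" viewBox="0 0 301.882 142.777">
  <polygon points="74.731,46.041 138.090,46.041 138.090,76.107 74.731,76.107" fill="none" stroke="#ff0000"/>
  <polyline points="18.541,97.304 26.631,95.392 45.831,85.133 72.731,69.588 103.920,51.822 135.990,34.899 165.528,21.882 189.127,15.835 203.374,19.821" fill="none" stroke="#0000ff"/>
  <polygon points="135.924,56.736 243.729,56.736 243.729,123.337 135.924,123.337" fill="none" stroke="#ff00ff"/>
  <polygon points="119.768,53.868 200.521,53.868 200.521,100.756 119.768,100.756" fill="none" stroke="#ff00ff"/>
</svg>

Each laser-on run becomes one SVG element. Flip Y back into SVG space with y_svg = 142.777 − y_machine.

Run 1: S309 ⇒ engrave layer `#ff0000`. The run returns to its start, so emit a `<polygon>` with points (Y-flipped): 74.731,46.041 138.090,46.041 138.090,76.107 74.731,76.107.

Run 2: the run's S647 means `#0000ff` (score). The run is open, so emit a `<polyline>` with points (Y-flipped): 18.541,97.304 26.631,95.392 45.831,85.133 72.731,69.588 103.920,51.822 135.990,34.899 165.528,21.882 189.127,15.835 203.374,19.821.

Run 3: the run's S755 means `#ff00ff` (cut). The run returns to its start, so emit a `<polygon>` with points (Y-flipped): 135.924,56.736 243.729,56.736 243.729,123.337 135.924,123.337.

Run 4: the run's S755 means `#ff00ff` (cut). The run returns to its start, so emit a `<polygon>` with points (Y-flipped): 119.768,53.868 200.521,53.868 200.521,100.756 119.768,100.756.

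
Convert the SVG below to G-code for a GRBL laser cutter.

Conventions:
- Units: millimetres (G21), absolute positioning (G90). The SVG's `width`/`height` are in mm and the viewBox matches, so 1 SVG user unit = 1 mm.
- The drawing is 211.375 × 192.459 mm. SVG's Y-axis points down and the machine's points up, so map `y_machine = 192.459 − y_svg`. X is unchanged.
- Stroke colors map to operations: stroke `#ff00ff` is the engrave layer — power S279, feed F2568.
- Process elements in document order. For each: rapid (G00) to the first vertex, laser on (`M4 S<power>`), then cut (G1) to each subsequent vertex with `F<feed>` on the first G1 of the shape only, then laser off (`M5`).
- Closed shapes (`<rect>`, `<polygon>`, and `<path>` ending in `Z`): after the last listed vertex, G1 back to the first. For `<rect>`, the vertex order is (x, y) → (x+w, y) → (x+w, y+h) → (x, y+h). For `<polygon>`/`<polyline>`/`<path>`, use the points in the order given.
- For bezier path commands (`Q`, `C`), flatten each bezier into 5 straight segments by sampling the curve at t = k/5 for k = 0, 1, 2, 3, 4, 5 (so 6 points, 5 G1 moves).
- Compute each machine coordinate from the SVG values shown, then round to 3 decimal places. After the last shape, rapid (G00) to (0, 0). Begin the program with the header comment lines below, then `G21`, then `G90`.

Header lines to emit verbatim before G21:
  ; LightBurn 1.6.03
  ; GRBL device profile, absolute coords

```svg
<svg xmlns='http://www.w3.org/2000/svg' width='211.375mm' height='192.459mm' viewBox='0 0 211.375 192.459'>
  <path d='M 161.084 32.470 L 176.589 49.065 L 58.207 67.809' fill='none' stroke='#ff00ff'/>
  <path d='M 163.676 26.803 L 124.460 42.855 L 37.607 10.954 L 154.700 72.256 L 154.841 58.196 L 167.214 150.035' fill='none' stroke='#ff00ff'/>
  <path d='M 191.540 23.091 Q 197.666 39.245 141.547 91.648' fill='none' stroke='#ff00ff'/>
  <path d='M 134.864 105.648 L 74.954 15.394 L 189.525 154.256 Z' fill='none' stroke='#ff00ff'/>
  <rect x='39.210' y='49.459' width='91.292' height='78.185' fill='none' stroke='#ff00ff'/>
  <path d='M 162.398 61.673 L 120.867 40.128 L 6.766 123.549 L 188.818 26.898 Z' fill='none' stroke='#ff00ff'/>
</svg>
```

1 u = 1 mm; y_m = 192.459 − y.

[1] `<path>` open polyline, #ff00ff→engrave S279 F2568: (161.084,159.989) → (176.589,143.394) → (58.207,124.650)

[2] `<path>` open polyline, #ff00ff→engrave S279 F2568: (163.676,165.656) → (124.460,149.604) → (37.607,181.505) → (154.700,120.203) → (154.841,134.263) → (167.214,42.424)

[3] `<path>` quadratic bezier, #ff00ff→engrave S279 F2568: (191.540,169.368) → (191.501,161.456) → (186.482,150.645) → (176.483,136.934) → (161.505,120.322) → (141.547,100.811)

[4] `<path>` closed polygon, #ff00ff→engrave S279 F2568: (134.864,86.811) → (74.954,177.065) → (189.525,38.203) → (134.864,86.811) (closed)

[5] `<rect>` rectangle, #ff00ff→engrave S279 F2568: (39.210,143.000) → (130.502,143.000) → (130.502,64.815) → (39.210,64.815) → (39.210,143.000) (closed)

[6] `<path>` closed polygon, #ff00ff→engrave S279 F2568: (162.398,130.786) → (120.867,152.331) → (6.766,68.910) → (188.818,165.561) → (162.398,130.786) (closed)

; LightBurn 1.6.03
; GRBL device profile, absolute coords
G21
G90
G00 X161.084 Y159.989
M4 S279
G1 X176.589 Y143.394 F2568
G1 X58.207 Y124.650
M5
G00 X163.676 Y165.656
M4 S279
G1 X124.460 Y149.604 F2568
G1 X37.607 Y181.505
G1 X154.700 Y120.203
G1 X154.841 Y134.263
G1 X167.214 Y42.424
M5
G00 X191.540 Y169.368
M4 S279
G1 X191.501 Y161.456 F2568
G1 X186.482 Y150.645
G1 X176.483 Y136.934
G1 X161.505 Y120.322
G1 X141.547 Y100.811
M5
G00 X134.864 Y86.811
M4 S279
G1 X74.954 Y177.065 F2568
G1 X189.525 Y38.203
G1 X134.864 Y86.811
M5
G00 X39.210 Y143.000
M4 S279
G1 X130.502 Y143.000 F2568
G1 X130.502 Y64.815
G1 X39.210 Y64.815
G1 X39.210 Y143.000
M5
G00 X162.398 Y130.786
M4 S279
G1 X120.867 Y152.331 F2568
G1 X6.766 Y68.910
G1 X188.818 Y165.561
G1 X162.398 Y130.786
M5
G00 X0.000 Y0.000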